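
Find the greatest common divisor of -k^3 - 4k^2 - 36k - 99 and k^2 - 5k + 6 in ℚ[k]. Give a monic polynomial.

Apply the Euclidean algorithm:
  -k^3 - 4k^2 - 36k - 99 = (-k - 9)(k^2 - 5k + 6) + (-75k - 45)
  k^2 - 5k + 6 = (-(1/75)k + 28/375)(-75k - 45) + (234/25)
  -75k - 45 = (-(625/78)k - 125/26)(234/25) + (0)
The last nonzero remainder is the constant 234/25, so the polynomials are coprime and gcd = 1.

1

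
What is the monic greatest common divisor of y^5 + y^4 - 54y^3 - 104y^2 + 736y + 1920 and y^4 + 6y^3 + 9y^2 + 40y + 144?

Repeated division with remainder:
  y^5 + y^4 - 54y^3 - 104y^2 + 736y + 1920 = (y - 5)(y^4 + 6y^3 + 9y^2 + 40y + 144) + (-33y^3 - 99y^2 + 792y + 2640)
  y^4 + 6y^3 + 9y^2 + 40y + 144 = (-(1/33)y - 1/11)(-33y^3 - 99y^2 + 792y + 2640) + (24y^2 + 192y + 384)
  -33y^3 - 99y^2 + 792y + 2640 = (-(11/8)y + 55/8)(24y^2 + 192y + 384) + (0)
Last nonzero remainder: 24y^2 + 192y + 384. Dividing through by 24 gives the monic gcd y^2 + 8y + 16.

y^2 + 8y + 16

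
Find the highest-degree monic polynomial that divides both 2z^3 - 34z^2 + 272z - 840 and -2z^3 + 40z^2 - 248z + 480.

z - 6

Repeated division with remainder:
  2z^3 - 34z^2 + 272z - 840 = (-1)(-2z^3 + 40z^2 - 248z + 480) + (6z^2 + 24z - 360)
  -2z^3 + 40z^2 - 248z + 480 = (-(1/3)z + 8)(6z^2 + 24z - 360) + (-560z + 3360)
  6z^2 + 24z - 360 = (-(3/280)z - 3/28)(-560z + 3360) + (0)
Last nonzero remainder: -560z + 3360. Dividing through by -560 gives the monic gcd z - 6.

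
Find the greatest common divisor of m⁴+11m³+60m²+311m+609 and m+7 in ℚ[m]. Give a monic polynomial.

m+7

Apply the Euclidean algorithm:
  m⁴+11m³+60m²+311m+609 = (m³+4m²+32m+87)(m+7) + (0)
The last nonzero remainder m+7 is already monic.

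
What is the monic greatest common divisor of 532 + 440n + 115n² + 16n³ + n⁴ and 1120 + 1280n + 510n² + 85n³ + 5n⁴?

By polynomial division,
  n⁴ + 16n³ + 115n² + 440n + 532 = (1/5)(5n⁴ + 85n³ + 510n² + 1280n + 1120) + (−n³ + 13n² + 184n + 308)
  5n⁴ + 85n³ + 510n² + 1280n + 1120 = (−5n − 150)(−n³ + 13n² + 184n + 308) + (3380n² + 30420n + 47320)
  −n³ + 13n² + 184n + 308 = (−(1/3380)n + 11/1690)(3380n² + 30420n + 47320) + (0)
Last nonzero remainder: 3380n² + 30420n + 47320. Dividing through by 3380 gives the monic gcd n² + 9n + 14.

14 + 9n + n²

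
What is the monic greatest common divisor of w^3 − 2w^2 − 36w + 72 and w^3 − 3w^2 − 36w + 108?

w^2 − 36

Apply the Euclidean algorithm:
  w^3 − 2w^2 − 36w + 72 = (w^3 − 3w^2 − 36w + 108) + (w^2 − 36)
  w^3 − 3w^2 − 36w + 108 = (w − 3)(w^2 − 36) + (0)
The last nonzero remainder w^2 − 36 is already monic.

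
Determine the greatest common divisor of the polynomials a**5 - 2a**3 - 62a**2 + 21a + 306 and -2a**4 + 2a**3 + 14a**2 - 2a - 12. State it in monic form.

a**2 - a - 6

Apply the Euclidean algorithm:
  a**5 - 2a**3 - 62a**2 + 21a + 306 = (-(1/2)a - 1/2)(-2a**4 + 2a**3 + 14a**2 - 2a - 12) + (6a**3 - 56a**2 + 14a + 300)
  -2a**4 + 2a**3 + 14a**2 - 2a - 12 = (-(1/3)a - 25/9)(6a**3 - 56a**2 + 14a + 300) + (-(1232/9)a**2 + (1232/9)a + 2464/3)
  6a**3 - 56a**2 + 14a + 300 = (-(27/616)a + 225/616)(-(1232/9)a**2 + (1232/9)a + 2464/3) + (0)
Last nonzero remainder: -(1232/9)a**2 + (1232/9)a + 2464/3. Dividing through by -1232/9 gives the monic gcd a**2 - a - 6.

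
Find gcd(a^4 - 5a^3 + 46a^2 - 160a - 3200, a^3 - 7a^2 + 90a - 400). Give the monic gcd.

Repeated division with remainder:
  a^4 - 5a^3 + 46a^2 - 160a - 3200 = (a + 2)(a^3 - 7a^2 + 90a - 400) + (-30a^2 + 60a - 2400)
  a^3 - 7a^2 + 90a - 400 = (-(1/30)a + 1/6)(-30a^2 + 60a - 2400) + (0)
Last nonzero remainder: -30a^2 + 60a - 2400. Dividing through by -30 gives the monic gcd a^2 - 2a + 80.

a^2 - 2a + 80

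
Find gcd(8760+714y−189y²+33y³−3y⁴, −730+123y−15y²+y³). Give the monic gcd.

Euclidean algorithm in ℚ[y]:
  −3y⁴+33y³−189y²+714y+8760 = (−3y−12)(y³−15y²+123y−730) + (0)
The last nonzero remainder y³−15y²+123y−730 is already monic.

−730+123y−15y²+y³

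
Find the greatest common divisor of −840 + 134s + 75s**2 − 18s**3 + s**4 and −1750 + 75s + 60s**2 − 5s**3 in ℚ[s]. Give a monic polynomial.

By polynomial division,
  s**4 − 18s**3 + 75s**2 + 134s − 840 = (−(1/5)s + 6/5)(−5s**3 + 60s**2 + 75s − 1750) + (18s**2 − 306s + 1260)
  −5s**3 + 60s**2 + 75s − 1750 = (−(5/18)s − 25/18)(18s**2 − 306s + 1260) + (0)
Last nonzero remainder: 18s**2 − 306s + 1260. Dividing through by 18 gives the monic gcd s**2 − 17s + 70.

70 − 17s + s**2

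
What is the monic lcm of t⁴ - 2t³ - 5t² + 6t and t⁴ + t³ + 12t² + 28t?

t⁶ - 3t⁵ + 11t⁴ - 17t³ - 76t² + 84t

Euclidean algorithm in ℚ[t]:
  t⁴ - 2t³ - 5t² + 6t = (t⁴ + t³ + 12t² + 28t) + (-3t³ - 17t² - 22t)
  t⁴ + t³ + 12t² + 28t = (-(1/3)t + 14/9)(-3t³ - 17t² - 22t) + ((280/9)t² + (560/9)t)
  -3t³ - 17t² - 22t = (-(27/280)t - 99/280)((280/9)t² + (560/9)t) + (0)
Last nonzero remainder: (280/9)t² + (560/9)t. Dividing through by 280/9 gives the monic gcd t² + 2t.
Then lcm(f, g) = f·g / gcd(f, g); expanding and making the result monic gives the answer.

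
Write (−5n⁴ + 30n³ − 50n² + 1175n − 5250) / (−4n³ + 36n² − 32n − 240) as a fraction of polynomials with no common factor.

(5n² + 25n + 175)/(4n + 8)

Apply the Euclidean algorithm:
  −5n⁴ + 30n³ − 50n² + 1175n − 5250 = ((5/4)n + 15/4)(−4n³ + 36n² − 32n − 240) + (−145n² + 1595n − 4350)
  −4n³ + 36n² − 32n − 240 = ((4/145)n + 8/145)(−145n² + 1595n − 4350) + (0)
Last nonzero remainder: −145n² + 1595n − 4350. Dividing through by −145 gives the monic gcd n² − 11n + 30.
Cancel n² − 11n + 30 from numerator and denominator to get the reduced form.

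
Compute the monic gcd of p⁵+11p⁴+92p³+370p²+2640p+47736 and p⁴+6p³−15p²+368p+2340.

Euclidean algorithm in ℚ[p]:
  p⁵+11p⁴+92p³+370p²+2640p+47736 = (p+5)(p⁴+6p³−15p²+368p+2340) + (77p³+77p²−1540p+36036)
  p⁴+6p³−15p²+368p+2340 = ((1/77)p+5/77)(77p³+77p²−1540p+36036) + (0)
Last nonzero remainder: 77p³+77p²−1540p+36036. Dividing through by 77 gives the monic gcd p³+p²−20p+468.

p³+p²−20p+468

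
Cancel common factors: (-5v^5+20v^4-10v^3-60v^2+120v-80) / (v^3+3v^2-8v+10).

(-5v^3+10v^2+20v-40)/(v+5)

Repeated division with remainder:
  -5v^5+20v^4-10v^3-60v^2+120v-80 = (-5v^2+35v-155)(v^3+3v^2-8v+10) + (735v^2-1470v+1470)
  v^3+3v^2-8v+10 = ((1/735)v+1/147)(735v^2-1470v+1470) + (0)
Last nonzero remainder: 735v^2-1470v+1470. Dividing through by 735 gives the monic gcd v^2-2v+2.
Cancel v^2-2v+2 from numerator and denominator to get the reduced form.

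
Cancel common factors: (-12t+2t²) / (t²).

(-12+2t)/(t)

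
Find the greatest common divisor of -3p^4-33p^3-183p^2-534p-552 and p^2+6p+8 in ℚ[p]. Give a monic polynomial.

Euclidean algorithm in ℚ[p]:
  -3p^4-33p^3-183p^2-534p-552 = (-3p^2-15p-69)(p^2+6p+8) + (0)
The last nonzero remainder p^2+6p+8 is already monic.

p^2+6p+8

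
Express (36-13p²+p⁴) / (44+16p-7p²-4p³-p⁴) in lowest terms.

Apply the Euclidean algorithm:
  p⁴-13p²+36 = (-1)(-p⁴-4p³-7p²+16p+44) + (-4p³-20p²+16p+80)
  -p⁴-4p³-7p²+16p+44 = ((1/4)p-1/4)(-4p³-20p²+16p+80) + (-16p²+64)
  -4p³-20p²+16p+80 = ((1/4)p+5/4)(-16p²+64) + (0)
Last nonzero remainder: -16p²+64. Dividing through by -16 gives the monic gcd p²-4.
Cancel p²-4 from numerator and denominator to get the reduced form.

(9-p²)/(11+4p+p²)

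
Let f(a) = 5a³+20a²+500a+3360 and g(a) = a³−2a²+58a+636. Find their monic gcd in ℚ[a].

By polynomial division,
  5a³+20a²+500a+3360 = (5)(a³−2a²+58a+636) + (30a²+210a+180)
  a³−2a²+58a+636 = ((1/30)a−3/10)(30a²+210a+180) + (115a+690)
  30a²+210a+180 = ((6/23)a+6/23)(115a+690) + (0)
Last nonzero remainder: 115a+690. Dividing through by 115 gives the monic gcd a+6.

a+6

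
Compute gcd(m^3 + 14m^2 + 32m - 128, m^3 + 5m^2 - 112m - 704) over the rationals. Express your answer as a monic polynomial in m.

Repeated division with remainder:
  m^3 + 14m^2 + 32m - 128 = (m^3 + 5m^2 - 112m - 704) + (9m^2 + 144m + 576)
  m^3 + 5m^2 - 112m - 704 = ((1/9)m - 11/9)(9m^2 + 144m + 576) + (0)
Last nonzero remainder: 9m^2 + 144m + 576. Dividing through by 9 gives the monic gcd m^2 + 16m + 64.

m^2 + 16m + 64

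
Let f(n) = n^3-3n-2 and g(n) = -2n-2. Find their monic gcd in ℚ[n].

n+1

Repeated division with remainder:
  n^3-3n-2 = (-(1/2)n^2+(1/2)n+1)(-2n-2) + (0)
Last nonzero remainder: -2n-2. Dividing through by -2 gives the monic gcd n+1.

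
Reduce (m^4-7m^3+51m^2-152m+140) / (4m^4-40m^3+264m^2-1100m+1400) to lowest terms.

(m-2)/(4m-20)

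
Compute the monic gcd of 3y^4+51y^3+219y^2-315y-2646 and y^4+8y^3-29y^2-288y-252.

By polynomial division,
  3y^4+51y^3+219y^2-315y-2646 = (3)(y^4+8y^3-29y^2-288y-252) + (27y^3+306y^2+549y-1890)
  y^4+8y^3-29y^2-288y-252 = ((1/27)y-10/81)(27y^3+306y^2+549y-1890) + (-(104/9)y^2-(1352/9)y-1456/3)
  27y^3+306y^2+549y-1890 = (-(243/104)y+405/104)(-(104/9)y^2-(1352/9)y-1456/3) + (0)
Last nonzero remainder: -(104/9)y^2-(1352/9)y-1456/3. Dividing through by -104/9 gives the monic gcd y^2+13y+42.

y^2+13y+42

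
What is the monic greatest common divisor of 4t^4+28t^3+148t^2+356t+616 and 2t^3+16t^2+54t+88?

t^2+4t+11

Euclidean algorithm in ℚ[t]:
  4t^4+28t^3+148t^2+356t+616 = (2t-2)(2t^3+16t^2+54t+88) + (72t^2+288t+792)
  2t^3+16t^2+54t+88 = ((1/36)t+1/9)(72t^2+288t+792) + (0)
Last nonzero remainder: 72t^2+288t+792. Dividing through by 72 gives the monic gcd t^2+4t+11.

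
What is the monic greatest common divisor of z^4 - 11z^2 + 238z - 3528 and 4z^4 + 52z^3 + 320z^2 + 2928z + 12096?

Apply the Euclidean algorithm:
  z^4 - 11z^2 + 238z - 3528 = (1/4)(4z^4 + 52z^3 + 320z^2 + 2928z + 12096) + (-13z^3 - 91z^2 - 494z - 6552)
  4z^4 + 52z^3 + 320z^2 + 2928z + 12096 = (-(4/13)z - 24/13)(-13z^3 - 91z^2 - 494z - 6552) + (0)
Last nonzero remainder: -13z^3 - 91z^2 - 494z - 6552. Dividing through by -13 gives the monic gcd z^3 + 7z^2 + 38z + 504.

z^3 + 7z^2 + 38z + 504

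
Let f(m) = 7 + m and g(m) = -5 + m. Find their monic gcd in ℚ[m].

1

Repeated division with remainder:
  m + 7 = (m - 5) + (12)
  m - 5 = ((1/12)m - 5/12)(12) + (0)
The last nonzero remainder is the constant 12, so the polynomials are coprime and gcd = 1.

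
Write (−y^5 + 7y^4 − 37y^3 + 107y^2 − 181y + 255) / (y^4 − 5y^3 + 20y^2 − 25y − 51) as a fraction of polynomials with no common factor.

Apply the Euclidean algorithm:
  −y^5 + 7y^4 − 37y^3 + 107y^2 − 181y + 255 = (−y + 2)(y^4 − 5y^3 + 20y^2 − 25y − 51) + (−7y^3 + 42y^2 − 182y + 357)
  y^4 − 5y^3 + 20y^2 − 25y − 51 = (−(1/7)y − 1/7)(−7y^3 + 42y^2 − 182y + 357) + (0)
Last nonzero remainder: −7y^3 + 42y^2 − 182y + 357. Dividing through by −7 gives the monic gcd y^3 − 6y^2 + 26y − 51.
Cancel y^3 − 6y^2 + 26y − 51 from numerator and denominator to get the reduced form.

(−y^2 + y − 5)/(y + 1)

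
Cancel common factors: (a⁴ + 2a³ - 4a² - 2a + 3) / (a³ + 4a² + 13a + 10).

Euclidean algorithm in ℚ[a]:
  a⁴ + 2a³ - 4a² - 2a + 3 = (a - 2)(a³ + 4a² + 13a + 10) + (-9a² + 14a + 23)
  a³ + 4a² + 13a + 10 = (-(1/9)a - 50/81)(-9a² + 14a + 23) + ((1960/81)a + 1960/81)
  -9a² + 14a + 23 = (-(729/1960)a + 1863/1960)((1960/81)a + 1960/81) + (0)
Last nonzero remainder: (1960/81)a + 1960/81. Dividing through by 1960/81 gives the monic gcd a + 1.
Cancel a + 1 from numerator and denominator to get the reduced form.

(a³ + a² - 5a + 3)/(a² + 3a + 10)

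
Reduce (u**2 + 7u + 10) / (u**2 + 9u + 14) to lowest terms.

(u + 5)/(u + 7)

By polynomial division,
  u**2 + 7u + 10 = (u**2 + 9u + 14) + (-2u - 4)
  u**2 + 9u + 14 = (-(1/2)u - 7/2)(-2u - 4) + (0)
Last nonzero remainder: -2u - 4. Dividing through by -2 gives the monic gcd u + 2.
Cancel u + 2 from numerator and denominator to get the reduced form.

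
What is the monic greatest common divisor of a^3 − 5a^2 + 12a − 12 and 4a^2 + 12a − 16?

Apply the Euclidean algorithm:
  a^3 − 5a^2 + 12a − 12 = ((1/4)a − 2)(4a^2 + 12a − 16) + (40a − 44)
  4a^2 + 12a − 16 = ((1/10)a + 41/100)(40a − 44) + (51/25)
  40a − 44 = ((1000/51)a − 1100/51)(51/25) + (0)
The last nonzero remainder is the constant 51/25, so the polynomials are coprime and gcd = 1.

1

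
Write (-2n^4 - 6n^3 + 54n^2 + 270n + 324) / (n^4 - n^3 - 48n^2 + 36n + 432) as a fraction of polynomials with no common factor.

By polynomial division,
  -2n^4 - 6n^3 + 54n^2 + 270n + 324 = (-2)(n^4 - n^3 - 48n^2 + 36n + 432) + (-8n^3 - 42n^2 + 342n + 1188)
  n^4 - n^3 - 48n^2 + 36n + 432 = (-(1/8)n + 25/32)(-8n^3 - 42n^2 + 342n + 1188) + ((441/16)n^2 - (1323/16)n - 3969/8)
  -8n^3 - 42n^2 + 342n + 1188 = (-(128/441)n - 352/147)((441/16)n^2 - (1323/16)n - 3969/8) + (0)
Last nonzero remainder: (441/16)n^2 - (1323/16)n - 3969/8. Dividing through by 441/16 gives the monic gcd n^2 - 3n - 18.
Cancel n^2 - 3n - 18 from numerator and denominator to get the reduced form.

(-2n^2 - 12n - 18)/(n^2 + 2n - 24)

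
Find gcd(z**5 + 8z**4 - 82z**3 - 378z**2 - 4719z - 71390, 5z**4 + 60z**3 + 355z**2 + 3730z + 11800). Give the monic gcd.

Repeated division with remainder:
  z**5 + 8z**4 - 82z**3 - 378z**2 - 4719z - 71390 = ((1/5)z - 4/5)(5z**4 + 60z**3 + 355z**2 + 3730z + 11800) + (-105z**3 - 840z**2 - 4095z - 61950)
  5z**4 + 60z**3 + 355z**2 + 3730z + 11800 = (-(1/21)z - 4/21)(-105z**3 - 840z**2 - 4095z - 61950) + (0)
Last nonzero remainder: -105z**3 - 840z**2 - 4095z - 61950. Dividing through by -105 gives the monic gcd z**3 + 8z**2 + 39z + 590.

z**3 + 8z**2 + 39z + 590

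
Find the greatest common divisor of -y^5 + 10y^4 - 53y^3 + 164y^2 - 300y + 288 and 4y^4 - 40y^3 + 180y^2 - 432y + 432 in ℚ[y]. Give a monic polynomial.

y^3 - 7y^2 + 24y - 36

Apply the Euclidean algorithm:
  -y^5 + 10y^4 - 53y^3 + 164y^2 - 300y + 288 = (-(1/4)y)(4y^4 - 40y^3 + 180y^2 - 432y + 432) + (-8y^3 + 56y^2 - 192y + 288)
  4y^4 - 40y^3 + 180y^2 - 432y + 432 = (-(1/2)y + 3/2)(-8y^3 + 56y^2 - 192y + 288) + (0)
Last nonzero remainder: -8y^3 + 56y^2 - 192y + 288. Dividing through by -8 gives the monic gcd y^3 - 7y^2 + 24y - 36.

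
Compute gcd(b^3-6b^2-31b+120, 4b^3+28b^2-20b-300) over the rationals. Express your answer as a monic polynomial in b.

Apply the Euclidean algorithm:
  b^3-6b^2-31b+120 = (1/4)(4b^3+28b^2-20b-300) + (-13b^2-26b+195)
  4b^3+28b^2-20b-300 = (-(4/13)b-20/13)(-13b^2-26b+195) + (0)
Last nonzero remainder: -13b^2-26b+195. Dividing through by -13 gives the monic gcd b^2+2b-15.

b^2+2b-15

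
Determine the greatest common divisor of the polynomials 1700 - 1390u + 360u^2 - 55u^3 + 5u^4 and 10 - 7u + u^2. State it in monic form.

10 - 7u + u^2

Apply the Euclidean algorithm:
  5u^4 - 55u^3 + 360u^2 - 1390u + 1700 = (5u^2 - 20u + 170)(u^2 - 7u + 10) + (0)
The last nonzero remainder u^2 - 7u + 10 is already monic.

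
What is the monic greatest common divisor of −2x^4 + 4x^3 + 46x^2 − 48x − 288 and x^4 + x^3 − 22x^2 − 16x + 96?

x^2 − x − 12

Euclidean algorithm in ℚ[x]:
  −2x^4 + 4x^3 + 46x^2 − 48x − 288 = (−2)(x^4 + x^3 − 22x^2 − 16x + 96) + (6x^3 + 2x^2 − 80x − 96)
  x^4 + x^3 − 22x^2 − 16x + 96 = ((1/6)x + 1/9)(6x^3 + 2x^2 − 80x − 96) + (−(80/9)x^2 + (80/9)x + 320/3)
  6x^3 + 2x^2 − 80x − 96 = (−(27/40)x − 9/10)(−(80/9)x^2 + (80/9)x + 320/3) + (0)
Last nonzero remainder: −(80/9)x^2 + (80/9)x + 320/3. Dividing through by −80/9 gives the monic gcd x^2 − x − 12.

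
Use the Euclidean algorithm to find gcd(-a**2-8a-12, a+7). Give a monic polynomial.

1

Repeated division with remainder:
  -a**2-8a-12 = (-a-1)(a+7) + (-5)
  a+7 = (-(1/5)a-7/5)(-5) + (0)
The last nonzero remainder is the constant -5, so the polynomials are coprime and gcd = 1.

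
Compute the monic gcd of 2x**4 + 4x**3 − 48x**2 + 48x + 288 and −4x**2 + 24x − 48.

Apply the Euclidean algorithm:
  2x**4 + 4x**3 − 48x**2 + 48x + 288 = (−(1/2)x**2 − 4x − 6)(−4x**2 + 24x − 48) + (0)
Last nonzero remainder: −4x**2 + 24x − 48. Dividing through by −4 gives the monic gcd x**2 − 6x + 12.

x**2 − 6x + 12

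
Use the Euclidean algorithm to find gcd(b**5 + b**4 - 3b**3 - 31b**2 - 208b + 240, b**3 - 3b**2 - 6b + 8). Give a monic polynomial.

b**2 - 5b + 4

Repeated division with remainder:
  b**5 + b**4 - 3b**3 - 31b**2 - 208b + 240 = (b**2 + 4b + 15)(b**3 - 3b**2 - 6b + 8) + (30b**2 - 150b + 120)
  b**3 - 3b**2 - 6b + 8 = ((1/30)b + 1/15)(30b**2 - 150b + 120) + (0)
Last nonzero remainder: 30b**2 - 150b + 120. Dividing through by 30 gives the monic gcd b**2 - 5b + 4.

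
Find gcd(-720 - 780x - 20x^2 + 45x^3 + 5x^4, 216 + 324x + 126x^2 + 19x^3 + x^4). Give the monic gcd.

Apply the Euclidean algorithm:
  5x^4 + 45x^3 - 20x^2 - 780x - 720 = (5)(x^4 + 19x^3 + 126x^2 + 324x + 216) + (-50x^3 - 650x^2 - 2400x - 1800)
  x^4 + 19x^3 + 126x^2 + 324x + 216 = (-(1/50)x - 3/25)(-50x^3 - 650x^2 - 2400x - 1800) + (0)
Last nonzero remainder: -50x^3 - 650x^2 - 2400x - 1800. Dividing through by -50 gives the monic gcd x^3 + 13x^2 + 48x + 36.

36 + 48x + 13x^2 + x^3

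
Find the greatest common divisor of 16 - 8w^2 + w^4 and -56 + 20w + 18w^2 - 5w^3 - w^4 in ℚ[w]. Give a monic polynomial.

Apply the Euclidean algorithm:
  w^4 - 8w^2 + 16 = (-1)(-w^4 - 5w^3 + 18w^2 + 20w - 56) + (-5w^3 + 10w^2 + 20w - 40)
  -w^4 - 5w^3 + 18w^2 + 20w - 56 = ((1/5)w + 7/5)(-5w^3 + 10w^2 + 20w - 40) + (0)
Last nonzero remainder: -5w^3 + 10w^2 + 20w - 40. Dividing through by -5 gives the monic gcd w^3 - 2w^2 - 4w + 8.

8 - 4w - 2w^2 + w^3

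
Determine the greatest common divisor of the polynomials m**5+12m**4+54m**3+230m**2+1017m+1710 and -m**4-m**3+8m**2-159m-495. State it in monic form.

m**2+8m+15

Apply the Euclidean algorithm:
  m**5+12m**4+54m**3+230m**2+1017m+1710 = (-m-11)(-m**4-m**3+8m**2-159m-495) + (51m**3+159m**2-1227m-3735)
  -m**4-m**3+8m**2-159m-495 = (-(1/51)m+12/289)(51m**3+159m**2-1227m-3735) + (-(6549/289)m**2-(52392/289)m-98235/289)
  51m**3+159m**2-1227m-3735 = (-(4913/2183)m+23987/2183)(-(6549/289)m**2-(52392/289)m-98235/289) + (0)
Last nonzero remainder: -(6549/289)m**2-(52392/289)m-98235/289. Dividing through by -6549/289 gives the monic gcd m**2+8m+15.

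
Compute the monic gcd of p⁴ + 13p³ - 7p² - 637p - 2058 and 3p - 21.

Euclidean algorithm in ℚ[p]:
  p⁴ + 13p³ - 7p² - 637p - 2058 = ((1/3)p³ + (20/3)p² + (133/3)p + 98)(3p - 21) + (0)
Last nonzero remainder: 3p - 21. Dividing through by 3 gives the monic gcd p - 7.

p - 7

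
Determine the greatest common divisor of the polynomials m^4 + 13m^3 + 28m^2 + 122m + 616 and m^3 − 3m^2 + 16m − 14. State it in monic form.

Repeated division with remainder:
  m^4 + 13m^3 + 28m^2 + 122m + 616 = (m + 16)(m^3 − 3m^2 + 16m − 14) + (60m^2 − 120m + 840)
  m^3 − 3m^2 + 16m − 14 = ((1/60)m − 1/60)(60m^2 − 120m + 840) + (0)
Last nonzero remainder: 60m^2 − 120m + 840. Dividing through by 60 gives the monic gcd m^2 − 2m + 14.

m^2 − 2m + 14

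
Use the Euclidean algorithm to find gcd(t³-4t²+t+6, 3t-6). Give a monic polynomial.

Apply the Euclidean algorithm:
  t³-4t²+t+6 = ((1/3)t²-(2/3)t-1)(3t-6) + (0)
Last nonzero remainder: 3t-6. Dividing through by 3 gives the monic gcd t-2.

t-2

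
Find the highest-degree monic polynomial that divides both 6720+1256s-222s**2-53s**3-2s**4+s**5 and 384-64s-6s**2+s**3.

48-14s+s**2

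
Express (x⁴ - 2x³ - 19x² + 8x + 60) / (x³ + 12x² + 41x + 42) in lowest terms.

(x² - 7x + 10)/(x + 7)

By polynomial division,
  x⁴ - 2x³ - 19x² + 8x + 60 = (x - 14)(x³ + 12x² + 41x + 42) + (108x² + 540x + 648)
  x³ + 12x² + 41x + 42 = ((1/108)x + 7/108)(108x² + 540x + 648) + (0)
Last nonzero remainder: 108x² + 540x + 648. Dividing through by 108 gives the monic gcd x² + 5x + 6.
Cancel x² + 5x + 6 from numerator and denominator to get the reduced form.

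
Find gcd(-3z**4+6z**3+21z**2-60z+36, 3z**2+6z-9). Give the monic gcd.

Euclidean algorithm in ℚ[z]:
  -3z**4+6z**3+21z**2-60z+36 = (-z**2+4z-4)(3z**2+6z-9) + (0)
Last nonzero remainder: 3z**2+6z-9. Dividing through by 3 gives the monic gcd z**2+2z-3.

z**2+2z-3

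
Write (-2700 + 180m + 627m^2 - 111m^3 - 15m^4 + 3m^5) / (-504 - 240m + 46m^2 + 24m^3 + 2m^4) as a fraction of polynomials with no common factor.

(75 - 30m + 3m^2)/(14 + 2m)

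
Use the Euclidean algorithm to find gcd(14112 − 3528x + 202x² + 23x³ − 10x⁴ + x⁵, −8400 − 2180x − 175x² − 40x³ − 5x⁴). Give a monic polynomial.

336 + 20x + 3x² + x³

Euclidean algorithm in ℚ[x]:
  x⁵ − 10x⁴ + 23x³ + 202x² − 3528x + 14112 = (−(1/5)x + 18/5)(−5x⁴ − 40x³ − 175x² − 2180x − 8400) + (132x³ + 396x² + 2640x + 44352)
  −5x⁴ − 40x³ − 175x² − 2180x − 8400 = (−(5/132)x − 25/132)(132x³ + 396x² + 2640x + 44352) + (0)
Last nonzero remainder: 132x³ + 396x² + 2640x + 44352. Dividing through by 132 gives the monic gcd x³ + 3x² + 20x + 336.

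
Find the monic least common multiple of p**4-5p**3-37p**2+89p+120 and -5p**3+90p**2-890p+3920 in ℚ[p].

Euclidean algorithm in ℚ[p]:
  p**4-5p**3-37p**2+89p+120 = (-(1/5)p-13/5)(-5p**3+90p**2-890p+3920) + (19p**2-1441p+10312)
  -5p**3+90p**2-890p+3920 = (-(5/19)p-5495/361)(19p**2-1441p+10312) + (-(7259945/361)p+58079560/361)
  19p**2-1441p+10312 = (-(6859/7259945)p+465329/7259945)(-(7259945/361)p+58079560/361) + (0)
Last nonzero remainder: -(7259945/361)p+58079560/361. Dividing through by -7259945/361 gives the monic gcd p-8.
Then lcm(f, g) = f·g / gcd(f, g); expanding and making the result monic gives the answer.

p**6-15p**5+111p**4-31p**3-4396p**2+7522p+11760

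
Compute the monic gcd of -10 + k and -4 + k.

1

Apply the Euclidean algorithm:
  k - 10 = (k - 4) + (-6)
  k - 4 = (-(1/6)k + 2/3)(-6) + (0)
The last nonzero remainder is the constant -6, so the polynomials are coprime and gcd = 1.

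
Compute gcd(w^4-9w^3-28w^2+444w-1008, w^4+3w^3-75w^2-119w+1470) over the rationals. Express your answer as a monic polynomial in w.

Apply the Euclidean algorithm:
  w^4-9w^3-28w^2+444w-1008 = (w^4+3w^3-75w^2-119w+1470) + (-12w^3+47w^2+563w-2478)
  w^4+3w^3-75w^2-119w+1470 = (-(1/12)w-83/144)(-12w^3+47w^2+563w-2478) + (-(143/144)w^2-(143/144)w+1001/24)
  -12w^3+47w^2+563w-2478 = ((1728/143)w-8496/143)(-(143/144)w^2-(143/144)w+1001/24) + (0)
Last nonzero remainder: -(143/144)w^2-(143/144)w+1001/24. Dividing through by -143/144 gives the monic gcd w^2+w-42.

w^2+w-42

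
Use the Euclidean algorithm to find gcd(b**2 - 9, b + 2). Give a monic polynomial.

1

Repeated division with remainder:
  b**2 - 9 = (b - 2)(b + 2) + (-5)
  b + 2 = (-(1/5)b - 2/5)(-5) + (0)
The last nonzero remainder is the constant -5, so the polynomials are coprime and gcd = 1.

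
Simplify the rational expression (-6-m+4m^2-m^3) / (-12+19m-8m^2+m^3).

(2+m-m^2)/(4-5m+m^2)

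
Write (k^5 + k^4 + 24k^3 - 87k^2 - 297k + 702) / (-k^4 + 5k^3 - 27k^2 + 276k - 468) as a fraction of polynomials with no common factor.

Apply the Euclidean algorithm:
  k^5 + k^4 + 24k^3 - 87k^2 - 297k + 702 = (-k - 6)(-k^4 + 5k^3 - 27k^2 + 276k - 468) + (27k^3 + 27k^2 + 891k - 2106)
  -k^4 + 5k^3 - 27k^2 + 276k - 468 = (-(1/27)k + 2/9)(27k^3 + 27k^2 + 891k - 2106) + (0)
Last nonzero remainder: 27k^3 + 27k^2 + 891k - 2106. Dividing through by 27 gives the monic gcd k^3 + k^2 + 33k - 78.
Cancel k^3 + k^2 + 33k - 78 from numerator and denominator to get the reduced form.

(-k^2 + 9)/(k - 6)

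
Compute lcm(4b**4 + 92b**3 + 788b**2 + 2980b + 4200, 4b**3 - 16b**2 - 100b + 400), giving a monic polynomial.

b**6 + 14b**5 + 10b**4 - 568b**3 - 1715b**2 + 5450b + 21000

Repeated division with remainder:
  4b**4 + 92b**3 + 788b**2 + 2980b + 4200 = (b + 27)(4b**3 - 16b**2 - 100b + 400) + (1320b**2 + 5280b - 6600)
  4b**3 - 16b**2 - 100b + 400 = ((1/330)b - 4/165)(1320b**2 + 5280b - 6600) + (48b + 240)
  1320b**2 + 5280b - 6600 = ((55/2)b - 55/2)(48b + 240) + (0)
Last nonzero remainder: 48b + 240. Dividing through by 48 gives the monic gcd b + 5.
Then lcm(f, g) = f·g / gcd(f, g); expanding and making the result monic gives the answer.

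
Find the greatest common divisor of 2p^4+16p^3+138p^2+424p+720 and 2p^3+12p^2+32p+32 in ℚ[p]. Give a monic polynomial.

p^2+4p+8

Euclidean algorithm in ℚ[p]:
  2p^4+16p^3+138p^2+424p+720 = (p+2)(2p^3+12p^2+32p+32) + (82p^2+328p+656)
  2p^3+12p^2+32p+32 = ((1/41)p+2/41)(82p^2+328p+656) + (0)
Last nonzero remainder: 82p^2+328p+656. Dividing through by 82 gives the monic gcd p^2+4p+8.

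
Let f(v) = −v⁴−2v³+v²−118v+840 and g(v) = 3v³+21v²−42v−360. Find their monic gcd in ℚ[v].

Repeated division with remainder:
  −v⁴−2v³+v²−118v+840 = (−(1/3)v+5/3)(3v³+21v²−42v−360) + (−48v²−168v+1440)
  3v³+21v²−42v−360 = (−(1/16)v−7/32)(−48v²−168v+1440) + ((45/4)v−45)
  −48v²−168v+1440 = (−(64/15)v−32)((45/4)v−45) + (0)
Last nonzero remainder: (45/4)v−45. Dividing through by 45/4 gives the monic gcd v−4.

v−4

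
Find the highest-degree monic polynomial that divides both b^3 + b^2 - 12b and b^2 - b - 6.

b - 3

Repeated division with remainder:
  b^3 + b^2 - 12b = (b + 2)(b^2 - b - 6) + (-4b + 12)
  b^2 - b - 6 = (-(1/4)b - 1/2)(-4b + 12) + (0)
Last nonzero remainder: -4b + 12. Dividing through by -4 gives the monic gcd b - 3.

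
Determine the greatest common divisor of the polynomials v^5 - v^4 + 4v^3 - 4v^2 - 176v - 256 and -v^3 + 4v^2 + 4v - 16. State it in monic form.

v^2 - 2v - 8

Euclidean algorithm in ℚ[v]:
  v^5 - v^4 + 4v^3 - 4v^2 - 176v - 256 = (-v^2 - 3v - 20)(-v^3 + 4v^2 + 4v - 16) + (72v^2 - 144v - 576)
  -v^3 + 4v^2 + 4v - 16 = (-(1/72)v + 1/36)(72v^2 - 144v - 576) + (0)
Last nonzero remainder: 72v^2 - 144v - 576. Dividing through by 72 gives the monic gcd v^2 - 2v - 8.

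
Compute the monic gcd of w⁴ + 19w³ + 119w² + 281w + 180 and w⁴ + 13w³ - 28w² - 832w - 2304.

w² + 13w + 36

Euclidean algorithm in ℚ[w]:
  w⁴ + 19w³ + 119w² + 281w + 180 = (w⁴ + 13w³ - 28w² - 832w - 2304) + (6w³ + 147w² + 1113w + 2484)
  w⁴ + 13w³ - 28w² - 832w - 2304 = ((1/6)w - 23/12)(6w³ + 147w² + 1113w + 2484) + ((273/4)w² + (3549/4)w + 2457)
  6w³ + 147w² + 1113w + 2484 = ((8/91)w + 92/91)((273/4)w² + (3549/4)w + 2457) + (0)
Last nonzero remainder: (273/4)w² + (3549/4)w + 2457. Dividing through by 273/4 gives the monic gcd w² + 13w + 36.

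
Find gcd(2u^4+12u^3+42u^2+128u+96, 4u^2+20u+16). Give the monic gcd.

u^2+5u+4

Repeated division with remainder:
  2u^4+12u^3+42u^2+128u+96 = ((1/2)u^2+(1/2)u+6)(4u^2+20u+16) + (0)
Last nonzero remainder: 4u^2+20u+16. Dividing through by 4 gives the monic gcd u^2+5u+4.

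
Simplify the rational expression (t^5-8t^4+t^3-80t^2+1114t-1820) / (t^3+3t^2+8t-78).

(t^3-14t^2+59t-70)/(t-3)

Euclidean algorithm in ℚ[t]:
  t^5-8t^4+t^3-80t^2+1114t-1820 = (t^2-11t+26)(t^3+3t^2+8t-78) + (8t^2+48t+208)
  t^3+3t^2+8t-78 = ((1/8)t-3/8)(8t^2+48t+208) + (0)
Last nonzero remainder: 8t^2+48t+208. Dividing through by 8 gives the monic gcd t^2+6t+26.
Cancel t^2+6t+26 from numerator and denominator to get the reduced form.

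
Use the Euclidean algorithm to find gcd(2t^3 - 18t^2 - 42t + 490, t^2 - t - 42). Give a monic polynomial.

t - 7

Apply the Euclidean algorithm:
  2t^3 - 18t^2 - 42t + 490 = (2t - 16)(t^2 - t - 42) + (26t - 182)
  t^2 - t - 42 = ((1/26)t + 3/13)(26t - 182) + (0)
Last nonzero remainder: 26t - 182. Dividing through by 26 gives the monic gcd t - 7.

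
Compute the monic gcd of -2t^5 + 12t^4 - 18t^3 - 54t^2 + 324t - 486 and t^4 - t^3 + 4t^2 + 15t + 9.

By polynomial division,
  -2t^5 + 12t^4 - 18t^3 - 54t^2 + 324t - 486 = (-2t + 10)(t^4 - t^3 + 4t^2 + 15t + 9) + (-64t^2 + 192t - 576)
  t^4 - t^3 + 4t^2 + 15t + 9 = (-(1/64)t^2 - (1/32)t - 1/64)(-64t^2 + 192t - 576) + (0)
Last nonzero remainder: -64t^2 + 192t - 576. Dividing through by -64 gives the monic gcd t^2 - 3t + 9.

t^2 - 3t + 9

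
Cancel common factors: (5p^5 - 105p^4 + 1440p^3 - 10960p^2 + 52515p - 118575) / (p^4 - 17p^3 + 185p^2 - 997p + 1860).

(5p^2 - 40p + 255)/(p - 4)

Apply the Euclidean algorithm:
  5p^5 - 105p^4 + 1440p^3 - 10960p^2 + 52515p - 118575 = (5p - 20)(p^4 - 17p^3 + 185p^2 - 997p + 1860) + (175p^3 - 2275p^2 + 23275p - 81375)
  p^4 - 17p^3 + 185p^2 - 997p + 1860 = ((1/175)p - 4/175)(175p^3 - 2275p^2 + 23275p - 81375) + (0)
Last nonzero remainder: 175p^3 - 2275p^2 + 23275p - 81375. Dividing through by 175 gives the monic gcd p^3 - 13p^2 + 133p - 465.
Cancel p^3 - 13p^2 + 133p - 465 from numerator and denominator to get the reduced form.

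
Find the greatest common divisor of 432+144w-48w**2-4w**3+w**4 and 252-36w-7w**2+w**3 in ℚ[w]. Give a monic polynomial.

-36+w**2

Apply the Euclidean algorithm:
  w**4-4w**3-48w**2+144w+432 = (w+3)(w**3-7w**2-36w+252) + (9w**2-324)
  w**3-7w**2-36w+252 = ((1/9)w-7/9)(9w**2-324) + (0)
Last nonzero remainder: 9w**2-324. Dividing through by 9 gives the monic gcd w**2-36.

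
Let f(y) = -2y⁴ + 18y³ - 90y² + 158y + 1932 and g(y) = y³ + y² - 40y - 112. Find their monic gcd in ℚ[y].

By polynomial division,
  -2y⁴ + 18y³ - 90y² + 158y + 1932 = (-2y + 20)(y³ + y² - 40y - 112) + (-190y² + 734y + 4172)
  y³ + y² - 40y - 112 = (-(1/190)y - 231/9025)(-190y² + 734y + 4172) + ((6724/9025)y - 47068/9025)
  -190y² + 734y + 4172 = (-(857375/3362)y - 1344725/1681)((6724/9025)y - 47068/9025) + (0)
Last nonzero remainder: (6724/9025)y - 47068/9025. Dividing through by 6724/9025 gives the monic gcd y - 7.

y - 7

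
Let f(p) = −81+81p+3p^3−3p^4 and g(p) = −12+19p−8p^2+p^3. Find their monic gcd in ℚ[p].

Repeated division with remainder:
  −3p^4+3p^3+81p−81 = (−3p−21)(p^3−8p^2+19p−12) + (−111p^2+444p−333)
  p^3−8p^2+19p−12 = (−(1/111)p+4/111)(−111p^2+444p−333) + (0)
Last nonzero remainder: −111p^2+444p−333. Dividing through by −111 gives the monic gcd p^2−4p+3.

3−4p+p^2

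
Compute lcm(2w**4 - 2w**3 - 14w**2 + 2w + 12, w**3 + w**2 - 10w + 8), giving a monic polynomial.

w**6 + w**5 - 17w**4 - 5w**3 + 64w**2 + 4w - 48

Apply the Euclidean algorithm:
  2w**4 - 2w**3 - 14w**2 + 2w + 12 = (2w - 4)(w**3 + w**2 - 10w + 8) + (10w**2 - 54w + 44)
  w**3 + w**2 - 10w + 8 = ((1/10)w + 16/25)(10w**2 - 54w + 44) + ((504/25)w - 504/25)
  10w**2 - 54w + 44 = ((125/252)w - 275/126)((504/25)w - 504/25) + (0)
Last nonzero remainder: (504/25)w - 504/25. Dividing through by 504/25 gives the monic gcd w - 1.
Then lcm(f, g) = f·g / gcd(f, g); expanding and making the result monic gives the answer.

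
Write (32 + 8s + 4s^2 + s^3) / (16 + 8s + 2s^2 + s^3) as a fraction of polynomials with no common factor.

(4 + s)/(2 + s)

Repeated division with remainder:
  s^3 + 4s^2 + 8s + 32 = (s^3 + 2s^2 + 8s + 16) + (2s^2 + 16)
  s^3 + 2s^2 + 8s + 16 = ((1/2)s + 1)(2s^2 + 16) + (0)
Last nonzero remainder: 2s^2 + 16. Dividing through by 2 gives the monic gcd s^2 + 8.
Cancel s^2 + 8 from numerator and denominator to get the reduced form.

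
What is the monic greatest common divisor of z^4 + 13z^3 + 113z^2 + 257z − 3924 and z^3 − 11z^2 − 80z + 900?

z + 9

Repeated division with remainder:
  z^4 + 13z^3 + 113z^2 + 257z − 3924 = (z + 24)(z^3 − 11z^2 − 80z + 900) + (457z^2 + 1277z − 25524)
  z^3 − 11z^2 − 80z + 900 = ((1/457)z − 6304/208849)(457z^2 + 1277z − 25524) + ((3006756/208849)z + 27060804/208849)
  457z^2 + 1277z − 25524 = ((95443993/3006756)z − 148073941/751689)((3006756/208849)z + 27060804/208849) + (0)
Last nonzero remainder: (3006756/208849)z + 27060804/208849. Dividing through by 3006756/208849 gives the monic gcd z + 9.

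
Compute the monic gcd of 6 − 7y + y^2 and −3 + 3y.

Apply the Euclidean algorithm:
  y^2 − 7y + 6 = ((1/3)y − 2)(3y − 3) + (0)
Last nonzero remainder: 3y − 3. Dividing through by 3 gives the monic gcd y − 1.

−1 + y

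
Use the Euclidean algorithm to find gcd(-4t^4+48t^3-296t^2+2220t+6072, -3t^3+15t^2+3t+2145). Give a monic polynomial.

Euclidean algorithm in ℚ[t]:
  -4t^4+48t^3-296t^2+2220t+6072 = ((4/3)t-28/3)(-3t^3+15t^2+3t+2145) + (-160t^2-612t+26092)
  -3t^3+15t^2+3t+2145 = ((3/160)t-1059/6400)(-160t^2-612t+26092) + (-(939987/1600)t+10339857/1600)
  -160t^2-612t+26092 = ((256000/939987)t+3795200/939987)(-(939987/1600)t+10339857/1600) + (0)
Last nonzero remainder: -(939987/1600)t+10339857/1600. Dividing through by -939987/1600 gives the monic gcd t-11.

t-11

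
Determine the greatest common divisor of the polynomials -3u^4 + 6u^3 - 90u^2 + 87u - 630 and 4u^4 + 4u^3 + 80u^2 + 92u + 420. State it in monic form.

u^2 - u + 15

By polynomial division,
  -3u^4 + 6u^3 - 90u^2 + 87u - 630 = (-3/4)(4u^4 + 4u^3 + 80u^2 + 92u + 420) + (9u^3 - 30u^2 + 156u - 315)
  4u^4 + 4u^3 + 80u^2 + 92u + 420 = ((4/9)u + 52/27)(9u^3 - 30u^2 + 156u - 315) + ((616/9)u^2 - (616/9)u + 3080/3)
  9u^3 - 30u^2 + 156u - 315 = ((81/616)u - 27/88)((616/9)u^2 - (616/9)u + 3080/3) + (0)
Last nonzero remainder: (616/9)u^2 - (616/9)u + 3080/3. Dividing through by 616/9 gives the monic gcd u^2 - u + 15.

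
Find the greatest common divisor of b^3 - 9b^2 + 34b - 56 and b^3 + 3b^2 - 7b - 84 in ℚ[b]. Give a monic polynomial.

b - 4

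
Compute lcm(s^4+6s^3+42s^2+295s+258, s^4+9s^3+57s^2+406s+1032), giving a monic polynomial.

s^5+10s^4+66s^3+463s^2+1438s+1032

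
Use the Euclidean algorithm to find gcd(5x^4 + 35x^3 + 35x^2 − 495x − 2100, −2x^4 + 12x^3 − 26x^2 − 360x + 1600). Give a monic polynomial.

x^2 + x − 20

Apply the Euclidean algorithm:
  5x^4 + 35x^3 + 35x^2 − 495x − 2100 = (−5/2)(−2x^4 + 12x^3 − 26x^2 − 360x + 1600) + (65x^3 − 30x^2 − 1395x + 1900)
  −2x^4 + 12x^3 − 26x^2 − 360x + 1600 = (−(2/65)x + 144/845)(65x^3 − 30x^2 − 1395x + 1900) + (−(10784/169)x^2 − (10784/169)x + 215680/169)
  65x^3 − 30x^2 − 1395x + 1900 = (−(10985/10784)x + 16055/10784)(−(10784/169)x^2 − (10784/169)x + 215680/169) + (0)
Last nonzero remainder: −(10784/169)x^2 − (10784/169)x + 215680/169. Dividing through by −10784/169 gives the monic gcd x^2 + x − 20.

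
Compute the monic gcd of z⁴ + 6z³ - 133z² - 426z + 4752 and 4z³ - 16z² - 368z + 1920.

z² - 14z + 48

Repeated division with remainder:
  z⁴ + 6z³ - 133z² - 426z + 4752 = ((1/4)z + 5/2)(4z³ - 16z² - 368z + 1920) + (-z² + 14z - 48)
  4z³ - 16z² - 368z + 1920 = (-4z - 40)(-z² + 14z - 48) + (0)
Last nonzero remainder: -z² + 14z - 48. Dividing through by -1 gives the monic gcd z² - 14z + 48.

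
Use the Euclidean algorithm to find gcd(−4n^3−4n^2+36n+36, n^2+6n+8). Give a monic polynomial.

Euclidean algorithm in ℚ[n]:
  −4n^3−4n^2+36n+36 = (−4n+20)(n^2+6n+8) + (−52n−124)
  n^2+6n+8 = (−(1/52)n−47/676)(−52n−124) + (−105/169)
  −52n−124 = ((8788/105)n+20956/105)(−105/169) + (0)
The last nonzero remainder is the constant −105/169, so the polynomials are coprime and gcd = 1.

1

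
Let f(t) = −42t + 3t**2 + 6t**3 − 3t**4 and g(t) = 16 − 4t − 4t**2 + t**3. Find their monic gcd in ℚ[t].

Apply the Euclidean algorithm:
  −3t**4 + 6t**3 + 3t**2 − 42t = (−3t − 6)(t**3 − 4t**2 − 4t + 16) + (−33t**2 − 18t + 96)
  t**3 − 4t**2 − 4t + 16 = (−(1/33)t + 50/363)(−33t**2 − 18t + 96) + ((168/121)t + 336/121)
  −33t**2 − 18t + 96 = (−(1331/56)t + 242/7)((168/121)t + 336/121) + (0)
Last nonzero remainder: (168/121)t + 336/121. Dividing through by 168/121 gives the monic gcd t + 2.

2 + t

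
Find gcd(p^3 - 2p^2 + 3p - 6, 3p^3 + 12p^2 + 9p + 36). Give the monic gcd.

p^2 + 3

Euclidean algorithm in ℚ[p]:
  p^3 - 2p^2 + 3p - 6 = (1/3)(3p^3 + 12p^2 + 9p + 36) + (-6p^2 - 18)
  3p^3 + 12p^2 + 9p + 36 = (-(1/2)p - 2)(-6p^2 - 18) + (0)
Last nonzero remainder: -6p^2 - 18. Dividing through by -6 gives the monic gcd p^2 + 3.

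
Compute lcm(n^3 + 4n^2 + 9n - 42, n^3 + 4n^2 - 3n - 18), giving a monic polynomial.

Repeated division with remainder:
  n^3 + 4n^2 + 9n - 42 = (n^3 + 4n^2 - 3n - 18) + (12n - 24)
  n^3 + 4n^2 - 3n - 18 = ((1/12)n^2 + (1/2)n + 3/4)(12n - 24) + (0)
Last nonzero remainder: 12n - 24. Dividing through by 12 gives the monic gcd n - 2.
Then lcm(f, g) = f·g / gcd(f, g); expanding and making the result monic gives the answer.

n^5 + 10n^4 + 42n^3 + 48n^2 - 171n - 378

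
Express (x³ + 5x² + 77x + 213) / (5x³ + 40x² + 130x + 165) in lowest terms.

By polynomial division,
  x³ + 5x² + 77x + 213 = (1/5)(5x³ + 40x² + 130x + 165) + (−3x² + 51x + 180)
  5x³ + 40x² + 130x + 165 = (−(5/3)x − 125/3)(−3x² + 51x + 180) + (2555x + 7665)
  −3x² + 51x + 180 = (−(3/2555)x + 12/511)(2555x + 7665) + (0)
Last nonzero remainder: 2555x + 7665. Dividing through by 2555 gives the monic gcd x + 3.
Cancel x + 3 from numerator and denominator to get the reduced form.

(x² + 2x + 71)/(5x² + 25x + 55)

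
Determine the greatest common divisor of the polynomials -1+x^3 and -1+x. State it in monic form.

-1+x

Euclidean algorithm in ℚ[x]:
  x^3-1 = (x^2+x+1)(x-1) + (0)
The last nonzero remainder x-1 is already monic.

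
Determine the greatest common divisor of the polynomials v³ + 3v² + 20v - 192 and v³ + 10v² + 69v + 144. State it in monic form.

v² + 7v + 48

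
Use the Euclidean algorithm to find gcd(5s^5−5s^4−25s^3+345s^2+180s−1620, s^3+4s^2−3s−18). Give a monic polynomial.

s^3+4s^2−3s−18

Apply the Euclidean algorithm:
  5s^5−5s^4−25s^3+345s^2+180s−1620 = (5s^2−25s+90)(s^3+4s^2−3s−18) + (0)
The last nonzero remainder s^3+4s^2−3s−18 is already monic.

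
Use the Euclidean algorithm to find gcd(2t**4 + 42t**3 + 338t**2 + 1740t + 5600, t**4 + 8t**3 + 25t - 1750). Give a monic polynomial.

Repeated division with remainder:
  2t**4 + 42t**3 + 338t**2 + 1740t + 5600 = (2)(t**4 + 8t**3 + 25t - 1750) + (26t**3 + 338t**2 + 1690t + 9100)
  t**4 + 8t**3 + 25t - 1750 = ((1/26)t - 5/26)(26t**3 + 338t**2 + 1690t + 9100) + (0)
Last nonzero remainder: 26t**3 + 338t**2 + 1690t + 9100. Dividing through by 26 gives the monic gcd t**3 + 13t**2 + 65t + 350.

t**3 + 13t**2 + 65t + 350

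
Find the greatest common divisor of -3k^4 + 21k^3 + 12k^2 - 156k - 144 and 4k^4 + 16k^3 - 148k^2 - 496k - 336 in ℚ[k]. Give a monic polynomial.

k^3 - 3k^2 - 16k - 12

Euclidean algorithm in ℚ[k]:
  -3k^4 + 21k^3 + 12k^2 - 156k - 144 = (-3/4)(4k^4 + 16k^3 - 148k^2 - 496k - 336) + (33k^3 - 99k^2 - 528k - 396)
  4k^4 + 16k^3 - 148k^2 - 496k - 336 = ((4/33)k + 28/33)(33k^3 - 99k^2 - 528k - 396) + (0)
Last nonzero remainder: 33k^3 - 99k^2 - 528k - 396. Dividing through by 33 gives the monic gcd k^3 - 3k^2 - 16k - 12.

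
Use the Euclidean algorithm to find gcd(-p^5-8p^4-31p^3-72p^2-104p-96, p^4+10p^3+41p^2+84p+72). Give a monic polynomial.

Euclidean algorithm in ℚ[p]:
  -p^5-8p^4-31p^3-72p^2-104p-96 = (-p+2)(p^4+10p^3+41p^2+84p+72) + (-10p^3-70p^2-200p-240)
  p^4+10p^3+41p^2+84p+72 = (-(1/10)p-3/10)(-10p^3-70p^2-200p-240) + (0)
Last nonzero remainder: -10p^3-70p^2-200p-240. Dividing through by -10 gives the monic gcd p^3+7p^2+20p+24.

p^3+7p^2+20p+24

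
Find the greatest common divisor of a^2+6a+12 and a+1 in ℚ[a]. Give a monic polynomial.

1

Euclidean algorithm in ℚ[a]:
  a^2+6a+12 = (a+5)(a+1) + (7)
  a+1 = ((1/7)a+1/7)(7) + (0)
The last nonzero remainder is the constant 7, so the polynomials are coprime and gcd = 1.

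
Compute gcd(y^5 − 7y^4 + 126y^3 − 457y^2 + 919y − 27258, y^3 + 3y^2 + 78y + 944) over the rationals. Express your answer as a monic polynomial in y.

y^2 − 5y + 118

Euclidean algorithm in ℚ[y]:
  y^5 − 7y^4 + 126y^3 − 457y^2 + 919y − 27258 = (y^2 − 10y + 78)(y^3 + 3y^2 + 78y + 944) + (−855y^2 + 4275y − 100890)
  y^3 + 3y^2 + 78y + 944 = (−(1/855)y − 8/855)(−855y^2 + 4275y − 100890) + (0)
Last nonzero remainder: −855y^2 + 4275y − 100890. Dividing through by −855 gives the monic gcd y^2 − 5y + 118.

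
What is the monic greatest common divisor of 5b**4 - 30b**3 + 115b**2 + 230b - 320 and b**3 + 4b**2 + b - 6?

By polynomial division,
  5b**4 - 30b**3 + 115b**2 + 230b - 320 = (5b - 50)(b**3 + 4b**2 + b - 6) + (310b**2 + 310b - 620)
  b**3 + 4b**2 + b - 6 = ((1/310)b + 3/310)(310b**2 + 310b - 620) + (0)
Last nonzero remainder: 310b**2 + 310b - 620. Dividing through by 310 gives the monic gcd b**2 + b - 2.

b**2 + b - 2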